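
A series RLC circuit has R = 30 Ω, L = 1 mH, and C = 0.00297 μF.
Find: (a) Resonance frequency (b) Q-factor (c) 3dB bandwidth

Step 1 — Resonance: ω₀ = 1/√(LC) = 1/√(0.001·2.97e-09) = 5.803e+05 rad/s.
Step 2 — f₀ = ω₀/(2π) = 9.235e+04 Hz.
Step 3 — Series Q: Q = ω₀L/R = 5.803e+05·0.001/30 = 19.34.
Step 4 — Bandwidth: Δω = ω₀/Q = 3e+04 rad/s; BW = Δω/(2π) = 4775 Hz.

(a) f₀ = 9.235e+04 Hz  (b) Q = 19.34  (c) BW = 4775 Hz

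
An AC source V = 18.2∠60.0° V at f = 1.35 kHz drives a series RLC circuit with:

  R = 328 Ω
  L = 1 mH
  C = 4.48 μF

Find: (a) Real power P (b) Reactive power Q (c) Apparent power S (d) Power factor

Step 1 — Angular frequency: ω = 2π·f = 2π·1350 = 8482 rad/s.
Step 2 — Component impedances:
  R: Z = R = 328 Ω
  L: Z = jωL = j·8482·0.001 = 0 + j8.482 Ω
  C: Z = 1/(jωC) = -j/(ω·C) = 0 - j26.32 Ω
Step 3 — Series combination: Z_total = R + L + C = 328 - j17.83 Ω = 328.5∠-3.1° Ω.
Step 4 — Source phasor: V = 18.2∠60.0° V = 9.1 + j15.76 V.
Step 5 — Current: I = V / Z = 0.02506 + j0.04942 A = 0.05541∠63.1° A.
Step 6 — Complex power: S = V·I* = 1.007 - j0.05474 VA.
Step 7 — Real power: P = Re(S) = 1.007 W.
Step 8 — Reactive power: Q = Im(S) = -0.05474 VAR.
Step 9 — Apparent power: |S| = 1.008 VA.
Step 10 — Power factor: PF = P/|S| = 0.9985 (leading).

(a) P = 1.007 W  (b) Q = -0.05474 VAR  (c) S = 1.008 VA  (d) PF = 0.9985 (leading)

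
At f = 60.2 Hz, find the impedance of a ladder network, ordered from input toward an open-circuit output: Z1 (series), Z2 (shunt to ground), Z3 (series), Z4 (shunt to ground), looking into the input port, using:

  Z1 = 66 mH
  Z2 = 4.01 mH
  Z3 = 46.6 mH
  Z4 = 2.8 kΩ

Step 1 — Angular frequency: ω = 2π·f = 2π·60.2 = 378.2 rad/s.
Step 2 — Component impedances:
  Z1: Z = jωL = j·378.2·0.066 = 0 + j24.96 Ω
  Z2: Z = jωL = j·378.2·0.00401 = 0 + j1.517 Ω
  Z3: Z = jωL = j·378.2·0.0466 = 0 + j17.63 Ω
  Z4: Z = R = 2800 Ω
Step 3 — Ladder network (open output): work backward from the far end, alternating series and parallel combinations. Z_in = 0.0008216 + j26.48 Ω = 26.48∠90.0° Ω.

Z = 0.0008216 + j26.48 Ω = 26.48∠90.0° Ω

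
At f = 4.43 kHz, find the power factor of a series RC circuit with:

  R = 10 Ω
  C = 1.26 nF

Step 1 — Angular frequency: ω = 2π·f = 2π·4430 = 2.783e+04 rad/s.
Step 2 — Component impedances:
  R: Z = R = 10 Ω
  C: Z = 1/(jωC) = -j/(ω·C) = 0 - j2.851e+04 Ω
Step 3 — Series combination: Z_total = R + C = 10 - j2.851e+04 Ω = 2.851e+04∠-90.0° Ω.
Step 4 — Power factor: PF = cos(φ) = Re(Z)/|Z| = 10/28513 = 0.0003507.
Step 5 — Type: Im(Z) = -2.851e+04 ⇒ leading (phase φ = -90.0°).

PF = 0.0003507 (leading, φ = -90.0°)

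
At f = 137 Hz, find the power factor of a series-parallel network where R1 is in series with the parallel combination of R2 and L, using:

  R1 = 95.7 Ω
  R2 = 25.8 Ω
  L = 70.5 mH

Step 1 — Angular frequency: ω = 2π·f = 2π·137 = 860.8 rad/s.
Step 2 — Component impedances:
  R1: Z = R = 95.7 Ω
  R2: Z = R = 25.8 Ω
  L: Z = jωL = j·860.8·0.0705 = 0 + j60.69 Ω
Step 3 — Parallel branch: R2 || L = 1/(1/R2 + 1/L) = 21.85 + j9.29 Ω.
Step 4 — Series with R1: Z_total = R1 + (R2 || L) = 117.6 + j9.29 Ω = 117.9∠4.5° Ω.
Step 5 — Power factor: PF = cos(φ) = Re(Z)/|Z| = 117.55/117.92 = 0.9969.
Step 6 — Type: Im(Z) = 9.29 ⇒ lagging (phase φ = 4.5°).

PF = 0.9969 (lagging, φ = 4.5°)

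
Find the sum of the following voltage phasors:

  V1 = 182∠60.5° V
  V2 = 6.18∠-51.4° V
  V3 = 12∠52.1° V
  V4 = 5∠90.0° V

Step 1 — Convert each phasor to rectangular form:
  V1 = 182·(cos(60.5°) + j·sin(60.5°)) = 89.62 + j158.4 V
  V2 = 6.18·(cos(-51.4°) + j·sin(-51.4°)) = 3.856 - j4.83 V
  V3 = 12·(cos(52.1°) + j·sin(52.1°)) = 7.371 + j9.469 V
  V4 = 5·(cos(90.0°) + j·sin(90.0°)) = 0 + j5 V
Step 2 — Sum components: V_total = 100.8 + j168 V.
Step 3 — Convert to polar: |V_total| = 196 V, ∠V_total = 59.0°.

V_total = 196∠59.0° V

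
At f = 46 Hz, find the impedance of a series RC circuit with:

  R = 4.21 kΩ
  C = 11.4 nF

Step 1 — Angular frequency: ω = 2π·f = 2π·46 = 289 rad/s.
Step 2 — Component impedances:
  R: Z = R = 4210 Ω
  C: Z = 1/(jωC) = -j/(ω·C) = 0 - j3.035e+05 Ω
Step 3 — Series combination: Z_total = R + C = 4210 - j3.035e+05 Ω = 3.035e+05∠-89.2° Ω.

Z = 4210 - j3.035e+05 Ω = 3.035e+05∠-89.2° Ω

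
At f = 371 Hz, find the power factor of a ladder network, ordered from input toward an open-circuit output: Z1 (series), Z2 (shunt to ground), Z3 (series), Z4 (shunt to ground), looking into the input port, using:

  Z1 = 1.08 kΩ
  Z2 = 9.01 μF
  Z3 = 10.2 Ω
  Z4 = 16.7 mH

Step 1 — Angular frequency: ω = 2π·f = 2π·371 = 2331 rad/s.
Step 2 — Component impedances:
  Z1: Z = R = 1080 Ω
  Z2: Z = 1/(jωC) = -j/(ω·C) = 0 - j47.61 Ω
  Z3: Z = R = 10.2 Ω
  Z4: Z = jωL = j·2331·0.0167 = 0 + j38.93 Ω
Step 3 — Ladder network (open output): work backward from the far end, alternating series and parallel combinations. Z_in = 1209 + j62.09 Ω = 1210∠2.9° Ω.
Step 4 — Power factor: PF = cos(φ) = Re(Z)/|Z| = 1208.86/1210.45 = 0.9987.
Step 5 — Type: Im(Z) = 62.09 ⇒ lagging (phase φ = 2.9°).

PF = 0.9987 (lagging, φ = 2.9°)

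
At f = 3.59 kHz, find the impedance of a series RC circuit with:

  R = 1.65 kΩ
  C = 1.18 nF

Step 1 — Angular frequency: ω = 2π·f = 2π·3590 = 2.256e+04 rad/s.
Step 2 — Component impedances:
  R: Z = R = 1650 Ω
  C: Z = 1/(jωC) = -j/(ω·C) = 0 - j3.757e+04 Ω
Step 3 — Series combination: Z_total = R + C = 1650 - j3.757e+04 Ω = 3.761e+04∠-87.5° Ω.

Z = 1650 - j3.757e+04 Ω = 3.761e+04∠-87.5° Ω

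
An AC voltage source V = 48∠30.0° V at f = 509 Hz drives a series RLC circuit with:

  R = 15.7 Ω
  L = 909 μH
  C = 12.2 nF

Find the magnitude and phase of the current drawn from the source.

Step 1 — Angular frequency: ω = 2π·f = 2π·509 = 3198 rad/s.
Step 2 — Component impedances:
  R: Z = R = 15.7 Ω
  L: Z = jωL = j·3198·0.000909 = 0 + j2.907 Ω
  C: Z = 1/(jωC) = -j/(ω·C) = 0 - j2.563e+04 Ω
Step 3 — Series combination: Z_total = R + L + C = 15.7 - j2.563e+04 Ω = 2.563e+04∠-90.0° Ω.
Step 4 — Source phasor: V = 48∠30.0° V = 41.57 + j24 V.
Step 5 — Ohm's law: I = V / Z_total = (41.57 + j24) / (15.7 - j2.563e+04) = -0.0009355 + j0.001623 A.
Step 6 — Convert to polar: |I| = 0.001873 A, ∠I = 120.0°.

I = 0.001873∠120.0° A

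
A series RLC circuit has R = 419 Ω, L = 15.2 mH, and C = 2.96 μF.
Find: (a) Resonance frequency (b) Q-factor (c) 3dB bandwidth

Step 1 — Resonance: ω₀ = 1/√(LC) = 1/√(0.0152·2.96e-06) = 4714 rad/s.
Step 2 — f₀ = ω₀/(2π) = 750.3 Hz.
Step 3 — Series Q: Q = ω₀L/R = 4714·0.0152/419 = 0.171.
Step 4 — Bandwidth: Δω = ω₀/Q = 2.757e+04 rad/s; BW = Δω/(2π) = 4387 Hz.

(a) f₀ = 750.3 Hz  (b) Q = 0.171  (c) BW = 4387 Hz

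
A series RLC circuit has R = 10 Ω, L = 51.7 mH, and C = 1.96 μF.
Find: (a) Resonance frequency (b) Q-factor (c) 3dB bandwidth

Step 1 — Resonance: ω₀ = 1/√(LC) = 1/√(0.0517·1.96e-06) = 3141 rad/s.
Step 2 — f₀ = ω₀/(2π) = 500 Hz.
Step 3 — Series Q: Q = ω₀L/R = 3141·0.0517/10 = 16.24.
Step 4 — Bandwidth: Δω = ω₀/Q = 193.4 rad/s; BW = Δω/(2π) = 30.78 Hz.

(a) f₀ = 500 Hz  (b) Q = 16.24  (c) BW = 30.78 Hz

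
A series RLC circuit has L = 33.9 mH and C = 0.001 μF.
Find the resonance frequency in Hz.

Step 1 — Resonance condition Im(Z)=0 gives ω₀ = 1/√(LC).
Step 2 — ω₀ = 1/√(0.0339·1e-09) = 1.718e+05 rad/s.
Step 3 — f₀ = ω₀/(2π) = 2.734e+04 Hz.

f₀ = 2.734e+04 Hz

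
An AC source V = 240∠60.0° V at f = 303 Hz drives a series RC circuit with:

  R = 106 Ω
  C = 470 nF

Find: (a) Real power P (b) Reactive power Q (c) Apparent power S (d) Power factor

Step 1 — Angular frequency: ω = 2π·f = 2π·303 = 1904 rad/s.
Step 2 — Component impedances:
  R: Z = R = 106 Ω
  C: Z = 1/(jωC) = -j/(ω·C) = 0 - j1118 Ω
Step 3 — Series combination: Z_total = R + C = 106 - j1118 Ω = 1123∠-84.6° Ω.
Step 4 — Source phasor: V = 240∠60.0° V = 120 + j207.8 V.
Step 5 — Current: I = V / Z = -0.1742 + j0.1239 A = 0.2138∠144.6° A.
Step 6 — Complex power: S = V·I* = 4.845 - j51.08 VA.
Step 7 — Real power: P = Re(S) = 4.845 W.
Step 8 — Reactive power: Q = Im(S) = -51.08 VAR.
Step 9 — Apparent power: |S| = 51.31 VA.
Step 10 — Power factor: PF = P/|S| = 0.09442 (leading).

(a) P = 4.845 W  (b) Q = -51.08 VAR  (c) S = 51.31 VA  (d) PF = 0.09442 (leading)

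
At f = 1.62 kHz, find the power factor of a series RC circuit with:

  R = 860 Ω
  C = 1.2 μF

Step 1 — Angular frequency: ω = 2π·f = 2π·1620 = 1.018e+04 rad/s.
Step 2 — Component impedances:
  R: Z = R = 860 Ω
  C: Z = 1/(jωC) = -j/(ω·C) = 0 - j81.87 Ω
Step 3 — Series combination: Z_total = R + C = 860 - j81.87 Ω = 863.9∠-5.4° Ω.
Step 4 — Power factor: PF = cos(φ) = Re(Z)/|Z| = 860/863.9 = 0.9955.
Step 5 — Type: Im(Z) = -81.87 ⇒ leading (phase φ = -5.4°).

PF = 0.9955 (leading, φ = -5.4°)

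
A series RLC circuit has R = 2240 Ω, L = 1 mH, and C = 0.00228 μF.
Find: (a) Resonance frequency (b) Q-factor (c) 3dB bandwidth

Step 1 — Resonance: ω₀ = 1/√(LC) = 1/√(0.001·2.28e-09) = 6.623e+05 rad/s.
Step 2 — f₀ = ω₀/(2π) = 1.054e+05 Hz.
Step 3 — Series Q: Q = ω₀L/R = 6.623e+05·0.001/2240 = 0.2957.
Step 4 — Bandwidth: Δω = ω₀/Q = 2.24e+06 rad/s; BW = Δω/(2π) = 3.565e+05 Hz.

(a) f₀ = 1.054e+05 Hz  (b) Q = 0.2957  (c) BW = 3.565e+05 Hz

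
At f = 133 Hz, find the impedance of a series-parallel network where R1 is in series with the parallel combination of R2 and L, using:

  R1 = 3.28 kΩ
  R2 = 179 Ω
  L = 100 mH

Step 1 — Angular frequency: ω = 2π·f = 2π·133 = 835.7 rad/s.
Step 2 — Component impedances:
  R1: Z = R = 3280 Ω
  R2: Z = R = 179 Ω
  L: Z = jωL = j·835.7·0.1 = 0 + j83.57 Ω
Step 3 — Parallel branch: R2 || L = 1/(1/R2 + 1/L) = 32.03 + j68.61 Ω.
Step 4 — Series with R1: Z_total = R1 + (R2 || L) = 3312 + j68.61 Ω = 3313∠1.2° Ω.

Z = 3312 + j68.61 Ω = 3313∠1.2° Ω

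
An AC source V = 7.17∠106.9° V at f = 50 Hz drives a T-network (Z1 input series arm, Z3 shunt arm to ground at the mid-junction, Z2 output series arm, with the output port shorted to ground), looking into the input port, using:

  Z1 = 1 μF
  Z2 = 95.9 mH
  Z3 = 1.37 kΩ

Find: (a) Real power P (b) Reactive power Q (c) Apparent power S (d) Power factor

Step 1 — Angular frequency: ω = 2π·f = 2π·50 = 314.2 rad/s.
Step 2 — Component impedances:
  Z1: Z = 1/(jωC) = -j/(ω·C) = 0 - j3183 Ω
  Z2: Z = jωL = j·314.2·0.0959 = 0 + j30.13 Ω
  Z3: Z = R = 1370 Ω
Step 3 — With the output port shorted to ground, the output series arm Z2 runs from the junction to ground; the shunt arm Z3 also runs from the junction to ground. They appear in parallel: Z3 || Z2 = 0.6622 + j30.11 Ω.
Step 4 — Series with input arm Z1: Z_in = Z1 + (Z3 || Z2) = 0.6622 - j3153 Ω = 3153∠-90.0° Ω.
Step 5 — Source phasor: V = 7.17∠106.9° V = -2.084 + j6.86 V.
Step 6 — Current: I = V / Z = -0.002176 - j0.0006606 A = 0.002274∠-163.1° A.
Step 7 — Complex power: S = V·I* = 3.425e-06 - j0.0163 VA.
Step 8 — Real power: P = Re(S) = 3.425e-06 W.
Step 9 — Reactive power: Q = Im(S) = -0.0163 VAR.
Step 10 — Apparent power: |S| = 0.0163 VA.
Step 11 — Power factor: PF = P/|S| = 0.00021 (leading).

(a) P = 3.425e-06 W  (b) Q = -0.0163 VAR  (c) S = 0.0163 VA  (d) PF = 0.00021 (leading)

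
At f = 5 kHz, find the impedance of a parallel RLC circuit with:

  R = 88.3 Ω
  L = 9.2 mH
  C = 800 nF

Step 1 — Angular frequency: ω = 2π·f = 2π·5000 = 3.142e+04 rad/s.
Step 2 — Component impedances:
  R: Z = R = 88.3 Ω
  L: Z = jωL = j·3.142e+04·0.0092 = 0 + j289 Ω
  C: Z = 1/(jωC) = -j/(ω·C) = 0 - j39.79 Ω
Step 3 — Parallel combination: 1/Z_total = 1/R + 1/L + 1/C; Z_total = 18.94 - j36.24 Ω = 40.89∠-62.4° Ω.

Z = 18.94 - j36.24 Ω = 40.89∠-62.4° Ω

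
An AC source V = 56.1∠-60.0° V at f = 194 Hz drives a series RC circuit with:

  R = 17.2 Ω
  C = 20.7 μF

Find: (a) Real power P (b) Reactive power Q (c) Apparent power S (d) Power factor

Step 1 — Angular frequency: ω = 2π·f = 2π·194 = 1219 rad/s.
Step 2 — Component impedances:
  R: Z = R = 17.2 Ω
  C: Z = 1/(jωC) = -j/(ω·C) = 0 - j39.63 Ω
Step 3 — Series combination: Z_total = R + C = 17.2 - j39.63 Ω = 43.2∠-66.5° Ω.
Step 4 — Source phasor: V = 56.1∠-60.0° V = 28.05 - j48.58 V.
Step 5 — Current: I = V / Z = 1.29 + j0.1479 A = 1.299∠6.5° A.
Step 6 — Complex power: S = V·I* = 29 - j66.82 VA.
Step 7 — Real power: P = Re(S) = 29 W.
Step 8 — Reactive power: Q = Im(S) = -66.82 VAR.
Step 9 — Apparent power: |S| = 72.85 VA.
Step 10 — Power factor: PF = P/|S| = 0.3981 (leading).

(a) P = 29 W  (b) Q = -66.82 VAR  (c) S = 72.85 VA  (d) PF = 0.3981 (leading)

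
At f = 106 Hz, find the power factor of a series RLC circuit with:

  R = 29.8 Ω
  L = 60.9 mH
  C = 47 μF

Step 1 — Angular frequency: ω = 2π·f = 2π·106 = 666 rad/s.
Step 2 — Component impedances:
  R: Z = R = 29.8 Ω
  L: Z = jωL = j·666·0.0609 = 0 + j40.56 Ω
  C: Z = 1/(jωC) = -j/(ω·C) = 0 - j31.95 Ω
Step 3 — Series combination: Z_total = R + L + C = 29.8 + j8.614 Ω = 31.02∠16.1° Ω.
Step 4 — Power factor: PF = cos(φ) = Re(Z)/|Z| = 29.8/31.02 = 0.9607.
Step 5 — Type: Im(Z) = 8.614 ⇒ lagging (phase φ = 16.1°).

PF = 0.9607 (lagging, φ = 16.1°)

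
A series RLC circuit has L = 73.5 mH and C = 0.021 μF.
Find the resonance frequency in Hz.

Step 1 — Resonance condition Im(Z)=0 gives ω₀ = 1/√(LC).
Step 2 — ω₀ = 1/√(0.0735·2.1e-08) = 2.545e+04 rad/s.
Step 3 — f₀ = ω₀/(2π) = 4051 Hz.

f₀ = 4051 Hz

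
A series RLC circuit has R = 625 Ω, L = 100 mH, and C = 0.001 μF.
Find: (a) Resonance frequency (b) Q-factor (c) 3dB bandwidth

Step 1 — Resonance condition Im(Z)=0 gives ω₀ = 1/√(LC).
Step 2 — ω₀ = 1/√(0.1·1e-09) = 1e+05 rad/s.
Step 3 — f₀ = ω₀/(2π) = 1.592e+04 Hz.
Step 4 — Series Q: Q = ω₀L/R = 1e+05·0.1/625 = 16.
Step 5 — 3dB bandwidth: Δω = ω₀/Q = 6250 rad/s; BW = Δω/(2π) = 994.7 Hz.

(a) f₀ = 1.592e+04 Hz  (b) Q = 16  (c) BW = 994.7 Hz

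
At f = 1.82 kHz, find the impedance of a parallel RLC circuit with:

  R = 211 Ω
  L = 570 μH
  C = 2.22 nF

Step 1 — Angular frequency: ω = 2π·f = 2π·1820 = 1.144e+04 rad/s.
Step 2 — Component impedances:
  R: Z = R = 211 Ω
  L: Z = jωL = j·1.144e+04·0.00057 = 0 + j6.518 Ω
  C: Z = 1/(jωC) = -j/(ω·C) = 0 - j3.939e+04 Ω
Step 3 — Parallel combination: 1/Z_total = 1/R + 1/L + 1/C; Z_total = 0.2012 + j6.513 Ω = 6.516∠88.2° Ω.

Z = 0.2012 + j6.513 Ω = 6.516∠88.2° Ω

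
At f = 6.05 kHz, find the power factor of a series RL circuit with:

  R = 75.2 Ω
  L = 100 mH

Step 1 — Angular frequency: ω = 2π·f = 2π·6050 = 3.801e+04 rad/s.
Step 2 — Component impedances:
  R: Z = R = 75.2 Ω
  L: Z = jωL = j·3.801e+04·0.1 = 0 + j3801 Ω
Step 3 — Series combination: Z_total = R + L = 75.2 + j3801 Ω = 3802∠88.9° Ω.
Step 4 — Power factor: PF = cos(φ) = Re(Z)/|Z| = 75.2/3802 = 0.01978.
Step 5 — Type: Im(Z) = 3801 ⇒ lagging (phase φ = 88.9°).

PF = 0.01978 (lagging, φ = 88.9°)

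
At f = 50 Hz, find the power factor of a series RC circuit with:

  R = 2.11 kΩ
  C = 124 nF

Step 1 — Angular frequency: ω = 2π·f = 2π·50 = 314.2 rad/s.
Step 2 — Component impedances:
  R: Z = R = 2110 Ω
  C: Z = 1/(jωC) = -j/(ω·C) = 0 - j2.567e+04 Ω
Step 3 — Series combination: Z_total = R + C = 2110 - j2.567e+04 Ω = 2.576e+04∠-85.3° Ω.
Step 4 — Power factor: PF = cos(φ) = Re(Z)/|Z| = 2110/25757 = 0.08192.
Step 5 — Type: Im(Z) = -2.567e+04 ⇒ leading (phase φ = -85.3°).

PF = 0.08192 (leading, φ = -85.3°)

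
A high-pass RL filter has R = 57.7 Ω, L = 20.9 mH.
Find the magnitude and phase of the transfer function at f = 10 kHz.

Step 1 — Angular frequency: ω = 2π·1e+04 = 6.283e+04 rad/s.
Step 2 — Transfer function: H(jω) = jωL/(R + jωL).
Step 3 — Numerator jωL = j·1313; denominator R + jωL = 57.7 + j1313.
Step 4 — H = 0.9981 + j0.04385.
Step 5 — Magnitude: |H| = 0.999 (-0.0 dB); phase: φ = 2.5°.

|H| = 0.999 (-0.0 dB), φ = 2.5°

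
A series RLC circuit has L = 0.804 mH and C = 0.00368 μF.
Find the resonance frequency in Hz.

Step 1 — Resonance condition Im(Z)=0 gives ω₀ = 1/√(LC).
Step 2 — ω₀ = 1/√(0.000804·3.68e-09) = 5.814e+05 rad/s.
Step 3 — f₀ = ω₀/(2π) = 9.253e+04 Hz.

f₀ = 9.253e+04 Hz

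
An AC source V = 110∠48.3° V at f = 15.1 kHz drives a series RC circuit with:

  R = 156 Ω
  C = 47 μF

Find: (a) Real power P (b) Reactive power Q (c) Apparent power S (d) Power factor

Step 1 — Angular frequency: ω = 2π·f = 2π·1.51e+04 = 9.488e+04 rad/s.
Step 2 — Component impedances:
  R: Z = R = 156 Ω
  C: Z = 1/(jωC) = -j/(ω·C) = 0 - j0.2243 Ω
Step 3 — Series combination: Z_total = R + C = 156 - j0.2243 Ω = 156∠-0.1° Ω.
Step 4 — Source phasor: V = 110∠48.3° V = 73.18 + j82.13 V.
Step 5 — Current: I = V / Z = 0.4683 + j0.5271 A = 0.7051∠48.4° A.
Step 6 — Complex power: S = V·I* = 77.56 - j0.1115 VA.
Step 7 — Real power: P = Re(S) = 77.56 W.
Step 8 — Reactive power: Q = Im(S) = -0.1115 VAR.
Step 9 — Apparent power: |S| = 77.56 VA.
Step 10 — Power factor: PF = P/|S| = 1 (leading).

(a) P = 77.56 W  (b) Q = -0.1115 VAR  (c) S = 77.56 VA  (d) PF = 1 (leading)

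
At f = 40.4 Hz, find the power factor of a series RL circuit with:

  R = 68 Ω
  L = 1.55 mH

Step 1 — Angular frequency: ω = 2π·f = 2π·40.4 = 253.8 rad/s.
Step 2 — Component impedances:
  R: Z = R = 68 Ω
  L: Z = jωL = j·253.8·0.00155 = 0 + j0.3935 Ω
Step 3 — Series combination: Z_total = R + L = 68 + j0.3935 Ω = 68∠0.3° Ω.
Step 4 — Power factor: PF = cos(φ) = Re(Z)/|Z| = 68/68 = 1.
Step 5 — Type: Im(Z) = 0.3935 ⇒ lagging (phase φ = 0.3°).

PF = 1 (lagging, φ = 0.3°)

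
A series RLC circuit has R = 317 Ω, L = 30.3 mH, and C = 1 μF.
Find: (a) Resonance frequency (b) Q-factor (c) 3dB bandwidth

Step 1 — Resonance: ω₀ = 1/√(LC) = 1/√(0.0303·1e-06) = 5745 rad/s.
Step 2 — f₀ = ω₀/(2π) = 914.3 Hz.
Step 3 — Series Q: Q = ω₀L/R = 5745·0.0303/317 = 0.5491.
Step 4 — Bandwidth: Δω = ω₀/Q = 1.046e+04 rad/s; BW = Δω/(2π) = 1665 Hz.

(a) f₀ = 914.3 Hz  (b) Q = 0.5491  (c) BW = 1665 Hz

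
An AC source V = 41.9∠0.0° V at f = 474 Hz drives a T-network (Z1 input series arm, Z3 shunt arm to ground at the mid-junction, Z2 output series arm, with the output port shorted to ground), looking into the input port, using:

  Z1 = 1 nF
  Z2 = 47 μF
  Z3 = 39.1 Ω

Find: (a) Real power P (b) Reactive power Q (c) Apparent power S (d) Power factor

Step 1 — Angular frequency: ω = 2π·f = 2π·474 = 2978 rad/s.
Step 2 — Component impedances:
  Z1: Z = 1/(jωC) = -j/(ω·C) = 0 - j3.358e+05 Ω
  Z2: Z = 1/(jωC) = -j/(ω·C) = 0 - j7.144 Ω
  Z3: Z = R = 39.1 Ω
Step 3 — With the output port shorted to ground, the output series arm Z2 runs from the junction to ground; the shunt arm Z3 also runs from the junction to ground. They appear in parallel: Z3 || Z2 = 1.263 - j6.913 Ω.
Step 4 — Series with input arm Z1: Z_in = Z1 + (Z3 || Z2) = 1.263 - j3.358e+05 Ω = 3.358e+05∠-90.0° Ω.
Step 5 — Source phasor: V = 41.9∠0.0° V = 41.9 V.
Step 6 — Current: I = V / Z = 4.694e-10 + j0.0001248 A = 0.0001248∠90.0° A.
Step 7 — Complex power: S = V·I* = 1.967e-08 - j0.005229 VA.
Step 8 — Real power: P = Re(S) = 1.967e-08 W.
Step 9 — Reactive power: Q = Im(S) = -0.005229 VAR.
Step 10 — Apparent power: |S| = 0.005229 VA.
Step 11 — Power factor: PF = P/|S| = 3.762e-06 (leading).

(a) P = 1.967e-08 W  (b) Q = -0.005229 VAR  (c) S = 0.005229 VA  (d) PF = 3.762e-06 (leading)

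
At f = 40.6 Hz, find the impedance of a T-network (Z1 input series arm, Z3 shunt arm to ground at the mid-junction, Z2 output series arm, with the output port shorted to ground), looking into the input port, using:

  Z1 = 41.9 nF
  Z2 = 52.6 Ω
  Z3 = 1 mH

Step 1 — Angular frequency: ω = 2π·f = 2π·40.6 = 255.1 rad/s.
Step 2 — Component impedances:
  Z1: Z = 1/(jωC) = -j/(ω·C) = 0 - j9.356e+04 Ω
  Z2: Z = R = 52.6 Ω
  Z3: Z = jωL = j·255.1·0.001 = 0 + j0.2551 Ω
Step 3 — With the output port shorted to ground, the output series arm Z2 runs from the junction to ground; the shunt arm Z3 also runs from the junction to ground. They appear in parallel: Z3 || Z2 = 0.001237 + j0.2551 Ω.
Step 4 — Series with input arm Z1: Z_in = Z1 + (Z3 || Z2) = 0.001237 - j9.356e+04 Ω = 9.356e+04∠-90.0° Ω.

Z = 0.001237 - j9.356e+04 Ω = 9.356e+04∠-90.0° Ω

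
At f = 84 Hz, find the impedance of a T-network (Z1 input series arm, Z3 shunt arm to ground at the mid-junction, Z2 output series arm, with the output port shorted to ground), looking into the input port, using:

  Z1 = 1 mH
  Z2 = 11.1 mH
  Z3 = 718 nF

Step 1 — Angular frequency: ω = 2π·f = 2π·84 = 527.8 rad/s.
Step 2 — Component impedances:
  Z1: Z = jωL = j·527.8·0.001 = 0 + j0.5278 Ω
  Z2: Z = jωL = j·527.8·0.0111 = 0 + j5.858 Ω
  Z3: Z = 1/(jωC) = -j/(ω·C) = 0 - j2639 Ω
Step 3 — With the output port shorted to ground, the output series arm Z2 runs from the junction to ground; the shunt arm Z3 also runs from the junction to ground. They appear in parallel: Z3 || Z2 = 0 + j5.871 Ω.
Step 4 — Series with input arm Z1: Z_in = Z1 + (Z3 || Z2) = 0 + j6.399 Ω = 6.399∠90.0° Ω.

Z = 0 + j6.399 Ω = 6.399∠90.0° Ω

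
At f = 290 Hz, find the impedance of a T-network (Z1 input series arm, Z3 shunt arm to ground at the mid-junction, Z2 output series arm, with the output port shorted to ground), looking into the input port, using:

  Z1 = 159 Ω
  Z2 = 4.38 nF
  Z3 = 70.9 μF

Step 1 — Angular frequency: ω = 2π·f = 2π·290 = 1822 rad/s.
Step 2 — Component impedances:
  Z1: Z = R = 159 Ω
  Z2: Z = 1/(jωC) = -j/(ω·C) = 0 - j1.253e+05 Ω
  Z3: Z = 1/(jωC) = -j/(ω·C) = 0 - j7.741 Ω
Step 3 — With the output port shorted to ground, the output series arm Z2 runs from the junction to ground; the shunt arm Z3 also runs from the junction to ground. They appear in parallel: Z3 || Z2 = 0 - j7.74 Ω.
Step 4 — Series with input arm Z1: Z_in = Z1 + (Z3 || Z2) = 159 - j7.74 Ω = 159.2∠-2.8° Ω.

Z = 159 - j7.74 Ω = 159.2∠-2.8° Ω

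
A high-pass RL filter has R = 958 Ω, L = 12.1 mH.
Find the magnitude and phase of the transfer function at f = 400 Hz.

Step 1 — Angular frequency: ω = 2π·400 = 2513 rad/s.
Step 2 — Transfer function: H(jω) = jωL/(R + jωL).
Step 3 — Numerator jωL = j·30.41; denominator R + jωL = 958 + j30.41.
Step 4 — H = 0.001007 + j0.03171.
Step 5 — Magnitude: |H| = 0.03173 (-30.0 dB); phase: φ = 88.2°.

|H| = 0.03173 (-30.0 dB), φ = 88.2°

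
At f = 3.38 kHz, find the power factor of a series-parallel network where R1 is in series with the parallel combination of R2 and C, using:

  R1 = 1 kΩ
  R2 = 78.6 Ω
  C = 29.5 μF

Step 1 — Angular frequency: ω = 2π·f = 2π·3380 = 2.124e+04 rad/s.
Step 2 — Component impedances:
  R1: Z = R = 1000 Ω
  R2: Z = R = 78.6 Ω
  C: Z = 1/(jωC) = -j/(ω·C) = 0 - j1.596 Ω
Step 3 — Parallel branch: R2 || C = 1/(1/R2 + 1/C) = 0.0324 - j1.596 Ω.
Step 4 — Series with R1: Z_total = R1 + (R2 || C) = 1000 - j1.596 Ω = 1000∠-0.1° Ω.
Step 5 — Power factor: PF = cos(φ) = Re(Z)/|Z| = 1000/1000 = 1.
Step 6 — Type: Im(Z) = -1.596 ⇒ leading (phase φ = -0.1°).

PF = 1 (leading, φ = -0.1°)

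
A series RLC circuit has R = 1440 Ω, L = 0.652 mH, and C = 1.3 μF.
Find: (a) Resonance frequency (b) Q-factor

Step 1 — Resonance condition Im(Z)=0 gives ω₀ = 1/√(LC).
Step 2 — ω₀ = 1/√(0.000652·1.3e-06) = 3.435e+04 rad/s.
Step 3 — f₀ = ω₀/(2π) = 5467 Hz.
Step 4 — Series Q: Q = ω₀L/R = 3.435e+04·0.000652/1440 = 0.01555.

(a) f₀ = 5467 Hz  (b) Q = 0.01555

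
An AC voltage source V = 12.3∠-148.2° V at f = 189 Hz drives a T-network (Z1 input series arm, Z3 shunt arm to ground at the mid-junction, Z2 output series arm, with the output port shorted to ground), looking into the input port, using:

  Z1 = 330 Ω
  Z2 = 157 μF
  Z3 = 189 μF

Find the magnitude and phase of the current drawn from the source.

Step 1 — Angular frequency: ω = 2π·f = 2π·189 = 1188 rad/s.
Step 2 — Component impedances:
  Z1: Z = R = 330 Ω
  Z2: Z = 1/(jωC) = -j/(ω·C) = 0 - j5.364 Ω
  Z3: Z = 1/(jωC) = -j/(ω·C) = 0 - j4.456 Ω
Step 3 — With the output port shorted to ground, the output series arm Z2 runs from the junction to ground; the shunt arm Z3 also runs from the junction to ground. They appear in parallel: Z3 || Z2 = 0 - j2.434 Ω.
Step 4 — Series with input arm Z1: Z_in = Z1 + (Z3 || Z2) = 330 - j2.434 Ω = 330∠-0.4° Ω.
Step 5 — Source phasor: V = 12.3∠-148.2° V = -10.45 - j6.482 V.
Step 6 — Ohm's law: I = V / Z_total = (-10.45 - j6.482) / (330 - j2.434) = -0.03153 - j0.01987 A.
Step 7 — Convert to polar: |I| = 0.03727 A, ∠I = -147.8°.

I = 0.03727∠-147.8° A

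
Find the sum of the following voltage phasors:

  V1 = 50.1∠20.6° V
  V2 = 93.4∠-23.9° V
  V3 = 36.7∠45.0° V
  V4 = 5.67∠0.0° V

Step 1 — Convert each phasor to rectangular form:
  V1 = 50.1·(cos(20.6°) + j·sin(20.6°)) = 46.9 + j17.63 V
  V2 = 93.4·(cos(-23.9°) + j·sin(-23.9°)) = 85.39 - j37.84 V
  V3 = 36.7·(cos(45.0°) + j·sin(45.0°)) = 25.95 + j25.95 V
  V4 = 5.67·(cos(0.0°) + j·sin(0.0°)) = 5.67 V
Step 2 — Sum components: V_total = 163.9 + j5.738 V.
Step 3 — Convert to polar: |V_total| = 164 V, ∠V_total = 2.0°.

V_total = 164∠2.0° V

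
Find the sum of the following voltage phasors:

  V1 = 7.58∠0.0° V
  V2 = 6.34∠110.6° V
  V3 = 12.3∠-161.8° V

Step 1 — Convert each phasor to rectangular form:
  V1 = 7.58·(cos(0.0°) + j·sin(0.0°)) = 7.58 V
  V2 = 6.34·(cos(110.6°) + j·sin(110.6°)) = -2.231 + j5.935 V
  V3 = 12.3·(cos(-161.8°) + j·sin(-161.8°)) = -11.68 - j3.842 V
Step 2 — Sum components: V_total = -6.335 + j2.093 V.
Step 3 — Convert to polar: |V_total| = 6.672 V, ∠V_total = 161.7°.

V_total = 6.672∠161.7° V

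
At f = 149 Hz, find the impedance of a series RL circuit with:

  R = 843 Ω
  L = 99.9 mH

Step 1 — Angular frequency: ω = 2π·f = 2π·149 = 936.2 rad/s.
Step 2 — Component impedances:
  R: Z = R = 843 Ω
  L: Z = jωL = j·936.2·0.0999 = 0 + j93.53 Ω
Step 3 — Series combination: Z_total = R + L = 843 + j93.53 Ω = 848.2∠6.3° Ω.

Z = 843 + j93.53 Ω = 848.2∠6.3° Ω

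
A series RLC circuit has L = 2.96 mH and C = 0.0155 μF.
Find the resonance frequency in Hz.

Step 1 — Resonance condition Im(Z)=0 gives ω₀ = 1/√(LC).
Step 2 — ω₀ = 1/√(0.00296·1.55e-08) = 1.476e+05 rad/s.
Step 3 — f₀ = ω₀/(2π) = 2.35e+04 Hz.

f₀ = 2.35e+04 Hz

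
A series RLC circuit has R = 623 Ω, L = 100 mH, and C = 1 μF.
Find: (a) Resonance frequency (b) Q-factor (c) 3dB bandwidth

Step 1 — Resonance condition Im(Z)=0 gives ω₀ = 1/√(LC).
Step 2 — ω₀ = 1/√(0.1·1e-06) = 3162 rad/s.
Step 3 — f₀ = ω₀/(2π) = 503.3 Hz.
Step 4 — Series Q: Q = ω₀L/R = 3162·0.1/623 = 0.5076.
Step 5 — 3dB bandwidth: Δω = ω₀/Q = 6230 rad/s; BW = Δω/(2π) = 991.5 Hz.

(a) f₀ = 503.3 Hz  (b) Q = 0.5076  (c) BW = 991.5 Hz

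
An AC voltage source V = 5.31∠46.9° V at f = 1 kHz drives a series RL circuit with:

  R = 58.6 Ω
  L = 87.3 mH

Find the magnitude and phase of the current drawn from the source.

Step 1 — Angular frequency: ω = 2π·f = 2π·1000 = 6283 rad/s.
Step 2 — Component impedances:
  R: Z = R = 58.6 Ω
  L: Z = jωL = j·6283·0.0873 = 0 + j548.5 Ω
Step 3 — Series combination: Z_total = R + L = 58.6 + j548.5 Ω = 551.6∠83.9° Ω.
Step 4 — Source phasor: V = 5.31∠46.9° V = 3.628 + j3.877 V.
Step 5 — Ohm's law: I = V / Z_total = (3.628 + j3.877) / (58.6 + j548.5) = 0.007687 - j0.005793 A.
Step 6 — Convert to polar: |I| = 0.009626 A, ∠I = -37.0°.

I = 0.009626∠-37.0° A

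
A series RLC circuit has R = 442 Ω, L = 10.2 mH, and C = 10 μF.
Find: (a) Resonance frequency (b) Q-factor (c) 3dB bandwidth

Step 1 — Resonance: ω₀ = 1/√(LC) = 1/√(0.0102·1e-05) = 3131 rad/s.
Step 2 — f₀ = ω₀/(2π) = 498.3 Hz.
Step 3 — Series Q: Q = ω₀L/R = 3131·0.0102/442 = 0.07226.
Step 4 — Bandwidth: Δω = ω₀/Q = 4.333e+04 rad/s; BW = Δω/(2π) = 6897 Hz.

(a) f₀ = 498.3 Hz  (b) Q = 0.07226  (c) BW = 6897 Hz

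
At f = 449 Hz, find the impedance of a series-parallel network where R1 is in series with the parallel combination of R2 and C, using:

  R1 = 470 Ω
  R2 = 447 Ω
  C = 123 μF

Step 1 — Angular frequency: ω = 2π·f = 2π·449 = 2821 rad/s.
Step 2 — Component impedances:
  R1: Z = R = 470 Ω
  R2: Z = R = 447 Ω
  C: Z = 1/(jωC) = -j/(ω·C) = 0 - j2.882 Ω
Step 3 — Parallel branch: R2 || C = 1/(1/R2 + 1/C) = 0.01858 - j2.882 Ω.
Step 4 — Series with R1: Z_total = R1 + (R2 || C) = 470 - j2.882 Ω = 470∠-0.4° Ω.

Z = 470 - j2.882 Ω = 470∠-0.4° Ω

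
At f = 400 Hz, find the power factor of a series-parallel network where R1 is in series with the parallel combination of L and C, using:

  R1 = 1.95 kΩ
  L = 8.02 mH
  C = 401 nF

Step 1 — Angular frequency: ω = 2π·f = 2π·400 = 2513 rad/s.
Step 2 — Component impedances:
  R1: Z = R = 1950 Ω
  L: Z = jωL = j·2513·0.00802 = 0 + j20.16 Ω
  C: Z = 1/(jωC) = -j/(ω·C) = 0 - j992.2 Ω
Step 3 — Parallel branch: L || C = 1/(1/L + 1/C) = 0 + j20.57 Ω.
Step 4 — Series with R1: Z_total = R1 + (L || C) = 1950 + j20.57 Ω = 1950∠0.6° Ω.
Step 5 — Power factor: PF = cos(φ) = Re(Z)/|Z| = 1950/1950.1 = 0.9999.
Step 6 — Type: Im(Z) = 20.57 ⇒ lagging (phase φ = 0.6°).

PF = 0.9999 (lagging, φ = 0.6°)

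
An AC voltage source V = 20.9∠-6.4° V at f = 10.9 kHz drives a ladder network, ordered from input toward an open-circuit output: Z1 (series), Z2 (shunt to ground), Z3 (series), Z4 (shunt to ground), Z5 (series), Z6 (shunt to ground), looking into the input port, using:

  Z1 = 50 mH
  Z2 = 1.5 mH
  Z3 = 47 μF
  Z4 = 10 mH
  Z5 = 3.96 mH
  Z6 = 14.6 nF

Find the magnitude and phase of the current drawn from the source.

Step 1 — Angular frequency: ω = 2π·f = 2π·1.09e+04 = 6.849e+04 rad/s.
Step 2 — Component impedances:
  Z1: Z = jωL = j·6.849e+04·0.05 = 0 + j3424 Ω
  Z2: Z = jωL = j·6.849e+04·0.0015 = 0 + j102.7 Ω
  Z3: Z = 1/(jωC) = -j/(ω·C) = 0 - j0.3107 Ω
  Z4: Z = jωL = j·6.849e+04·0.01 = 0 + j684.9 Ω
  Z5: Z = jωL = j·6.849e+04·0.00396 = 0 + j271.2 Ω
  Z6: Z = 1/(jωC) = -j/(ω·C) = 0 - j1000 Ω
Step 3 — Ladder network (open output): work backward from the far end, alternating series and parallel combinations. Z_in = 0 + j3526 Ω = 3526∠90.0° Ω.
Step 4 — Source phasor: V = 20.9∠-6.4° V = 20.77 - j2.33 V.
Step 5 — Ohm's law: I = V / Z_total = (20.77 - j2.33) / (0 + j3526) = -0.0006607 - j0.00589 A.
Step 6 — Convert to polar: |I| = 0.005927 A, ∠I = -96.4°.

I = 0.005927∠-96.4° A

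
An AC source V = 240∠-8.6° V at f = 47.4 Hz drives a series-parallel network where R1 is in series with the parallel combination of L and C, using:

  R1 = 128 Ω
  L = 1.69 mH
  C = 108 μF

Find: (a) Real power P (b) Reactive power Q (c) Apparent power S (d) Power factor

Step 1 — Angular frequency: ω = 2π·f = 2π·47.4 = 297.8 rad/s.
Step 2 — Component impedances:
  R1: Z = R = 128 Ω
  L: Z = jωL = j·297.8·0.00169 = 0 + j0.5033 Ω
  C: Z = 1/(jωC) = -j/(ω·C) = 0 - j31.09 Ω
Step 3 — Parallel branch: L || C = 1/(1/L + 1/C) = 0 + j0.5116 Ω.
Step 4 — Series with R1: Z_total = R1 + (L || C) = 128 + j0.5116 Ω = 128∠0.2° Ω.
Step 5 — Source phasor: V = 240∠-8.6° V = 237.3 - j35.89 V.
Step 6 — Current: I = V / Z = 1.853 - j0.2878 A = 1.875∠-8.8° A.
Step 7 — Complex power: S = V·I* = 450 + j1.799 VA.
Step 8 — Real power: P = Re(S) = 450 W.
Step 9 — Reactive power: Q = Im(S) = 1.799 VAR.
Step 10 — Apparent power: |S| = 450 VA.
Step 11 — Power factor: PF = P/|S| = 1 (lagging).

(a) P = 450 W  (b) Q = 1.799 VAR  (c) S = 450 VA  (d) PF = 1 (lagging)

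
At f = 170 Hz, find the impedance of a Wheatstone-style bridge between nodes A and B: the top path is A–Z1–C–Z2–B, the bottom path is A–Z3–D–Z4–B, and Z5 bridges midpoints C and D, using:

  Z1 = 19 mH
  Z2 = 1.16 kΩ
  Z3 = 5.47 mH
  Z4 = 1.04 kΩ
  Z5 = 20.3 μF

Step 1 — Angular frequency: ω = 2π·f = 2π·170 = 1068 rad/s.
Step 2 — Component impedances:
  Z1: Z = jωL = j·1068·0.019 = 0 + j20.29 Ω
  Z2: Z = R = 1160 Ω
  Z3: Z = jωL = j·1068·0.00547 = 0 + j5.843 Ω
  Z4: Z = R = 1040 Ω
  Z5: Z = 1/(jωC) = -j/(ω·C) = 0 - j46.12 Ω
Step 3 — Bridge requires nodal analysis (the Z5 bridge couples midpoints C and D, so the two paths cannot be reduced to a simple series/parallel combination). Setting node B to ground and injecting 1 A at node A, the 3-node admittance system at A, C, D solves to V_A = Z_AB = 548.5 + j8.28 Ω = 548.5∠0.9° Ω.

Z = 548.5 + j8.28 Ω = 548.5∠0.9° Ω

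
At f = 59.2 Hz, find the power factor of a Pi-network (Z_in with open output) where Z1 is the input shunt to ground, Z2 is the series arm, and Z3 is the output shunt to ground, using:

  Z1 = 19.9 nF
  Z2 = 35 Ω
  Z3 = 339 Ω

Step 1 — Angular frequency: ω = 2π·f = 2π·59.2 = 372 rad/s.
Step 2 — Component impedances:
  Z1: Z = 1/(jωC) = -j/(ω·C) = 0 - j1.351e+05 Ω
  Z2: Z = R = 35 Ω
  Z3: Z = R = 339 Ω
Step 3 — With open output, the series arm Z2 and the output shunt Z3 appear in series to ground: Z2 + Z3 = 374 Ω.
Step 4 — Parallel with input shunt Z1: Z_in = Z1 || (Z2 + Z3) = 374 - j1.035 Ω = 374∠-0.2° Ω.
Step 5 — Power factor: PF = cos(φ) = Re(Z)/|Z| = 374/374 = 1.
Step 6 — Type: Im(Z) = -1.035 ⇒ leading (phase φ = -0.2°).

PF = 1 (leading, φ = -0.2°)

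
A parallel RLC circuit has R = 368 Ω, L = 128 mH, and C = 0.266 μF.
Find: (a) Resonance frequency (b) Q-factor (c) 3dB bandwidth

Step 1 — Resonance: ω₀ = 1/√(LC) = 1/√(0.128·2.66e-07) = 5419 rad/s.
Step 2 — f₀ = ω₀/(2π) = 862.5 Hz.
Step 3 — Parallel Q: Q = R/(ω₀L) = 368/(5419·0.128) = 0.5305.
Step 4 — Bandwidth: Δω = ω₀/Q = 1.022e+04 rad/s; BW = Δω/(2π) = 1626 Hz.

(a) f₀ = 862.5 Hz  (b) Q = 0.5305  (c) BW = 1626 Hz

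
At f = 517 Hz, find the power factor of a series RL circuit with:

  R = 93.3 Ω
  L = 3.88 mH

Step 1 — Angular frequency: ω = 2π·f = 2π·517 = 3248 rad/s.
Step 2 — Component impedances:
  R: Z = R = 93.3 Ω
  L: Z = jωL = j·3248·0.00388 = 0 + j12.6 Ω
Step 3 — Series combination: Z_total = R + L = 93.3 + j12.6 Ω = 94.15∠7.7° Ω.
Step 4 — Power factor: PF = cos(φ) = Re(Z)/|Z| = 93.3/94.15 = 0.991.
Step 5 — Type: Im(Z) = 12.6 ⇒ lagging (phase φ = 7.7°).

PF = 0.991 (lagging, φ = 7.7°)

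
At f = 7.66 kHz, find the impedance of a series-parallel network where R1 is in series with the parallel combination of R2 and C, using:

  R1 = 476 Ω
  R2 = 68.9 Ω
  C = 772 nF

Step 1 — Angular frequency: ω = 2π·f = 2π·7660 = 4.813e+04 rad/s.
Step 2 — Component impedances:
  R1: Z = R = 476 Ω
  R2: Z = R = 68.9 Ω
  C: Z = 1/(jωC) = -j/(ω·C) = 0 - j26.91 Ω
Step 3 — Parallel branch: R2 || C = 1/(1/R2 + 1/C) = 9.121 - j23.35 Ω.
Step 4 — Series with R1: Z_total = R1 + (R2 || C) = 485.1 - j23.35 Ω = 485.7∠-2.8° Ω.

Z = 485.1 - j23.35 Ω = 485.7∠-2.8° Ω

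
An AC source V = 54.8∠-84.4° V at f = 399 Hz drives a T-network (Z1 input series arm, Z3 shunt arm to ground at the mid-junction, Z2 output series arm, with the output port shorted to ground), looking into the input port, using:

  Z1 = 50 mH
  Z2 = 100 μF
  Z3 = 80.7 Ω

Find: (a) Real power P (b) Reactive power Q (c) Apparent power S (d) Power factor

Step 1 — Angular frequency: ω = 2π·f = 2π·399 = 2507 rad/s.
Step 2 — Component impedances:
  Z1: Z = jωL = j·2507·0.05 = 0 + j125.3 Ω
  Z2: Z = 1/(jωC) = -j/(ω·C) = 0 - j3.989 Ω
  Z3: Z = R = 80.7 Ω
Step 3 — With the output port shorted to ground, the output series arm Z2 runs from the junction to ground; the shunt arm Z3 also runs from the junction to ground. They appear in parallel: Z3 || Z2 = 0.1967 - j3.979 Ω.
Step 4 — Series with input arm Z1: Z_in = Z1 + (Z3 || Z2) = 0.1967 + j121.4 Ω = 121.4∠89.9° Ω.
Step 5 — Source phasor: V = 54.8∠-84.4° V = 5.348 - j54.54 V.
Step 6 — Current: I = V / Z = -0.4493 - j0.04479 A = 0.4515∠-174.3° A.
Step 7 — Complex power: S = V·I* = 0.0401 + j24.74 VA.
Step 8 — Real power: P = Re(S) = 0.0401 W.
Step 9 — Reactive power: Q = Im(S) = 24.74 VAR.
Step 10 — Apparent power: |S| = 24.74 VA.
Step 11 — Power factor: PF = P/|S| = 0.00162 (lagging).

(a) P = 0.0401 W  (b) Q = 24.74 VAR  (c) S = 24.74 VA  (d) PF = 0.00162 (lagging)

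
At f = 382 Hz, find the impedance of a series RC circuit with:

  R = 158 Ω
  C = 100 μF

Step 1 — Angular frequency: ω = 2π·f = 2π·382 = 2400 rad/s.
Step 2 — Component impedances:
  R: Z = R = 158 Ω
  C: Z = 1/(jωC) = -j/(ω·C) = 0 - j4.166 Ω
Step 3 — Series combination: Z_total = R + C = 158 - j4.166 Ω = 158.1∠-1.5° Ω.

Z = 158 - j4.166 Ω = 158.1∠-1.5° Ω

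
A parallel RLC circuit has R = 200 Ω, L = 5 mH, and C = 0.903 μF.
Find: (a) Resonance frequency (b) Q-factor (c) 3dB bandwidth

Step 1 — Resonance: ω₀ = 1/√(LC) = 1/√(0.005·9.03e-07) = 1.488e+04 rad/s.
Step 2 — f₀ = ω₀/(2π) = 2369 Hz.
Step 3 — Parallel Q: Q = R/(ω₀L) = 200/(1.488e+04·0.005) = 2.688.
Step 4 — Bandwidth: Δω = ω₀/Q = 5537 rad/s; BW = Δω/(2π) = 881.3 Hz.

(a) f₀ = 2369 Hz  (b) Q = 2.688  (c) BW = 881.3 Hz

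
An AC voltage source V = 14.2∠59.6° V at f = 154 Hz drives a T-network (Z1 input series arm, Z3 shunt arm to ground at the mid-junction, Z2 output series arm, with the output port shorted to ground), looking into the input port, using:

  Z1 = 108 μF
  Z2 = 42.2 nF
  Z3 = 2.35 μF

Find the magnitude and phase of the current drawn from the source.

Step 1 — Angular frequency: ω = 2π·f = 2π·154 = 967.6 rad/s.
Step 2 — Component impedances:
  Z1: Z = 1/(jωC) = -j/(ω·C) = 0 - j9.569 Ω
  Z2: Z = 1/(jωC) = -j/(ω·C) = 0 - j2.449e+04 Ω
  Z3: Z = 1/(jωC) = -j/(ω·C) = 0 - j439.8 Ω
Step 3 — With the output port shorted to ground, the output series arm Z2 runs from the junction to ground; the shunt arm Z3 also runs from the junction to ground. They appear in parallel: Z3 || Z2 = 0 - j432 Ω.
Step 4 — Series with input arm Z1: Z_in = Z1 + (Z3 || Z2) = 0 - j441.6 Ω = 441.6∠-90.0° Ω.
Step 5 — Source phasor: V = 14.2∠59.6° V = 7.186 + j12.25 V.
Step 6 — Ohm's law: I = V / Z_total = (7.186 + j12.25) / (0 - j441.6) = -0.02774 + j0.01627 A.
Step 7 — Convert to polar: |I| = 0.03216 A, ∠I = 149.6°.

I = 0.03216∠149.6° A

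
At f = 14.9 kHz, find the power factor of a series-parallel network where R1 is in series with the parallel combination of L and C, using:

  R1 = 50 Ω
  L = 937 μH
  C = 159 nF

Step 1 — Angular frequency: ω = 2π·f = 2π·1.49e+04 = 9.362e+04 rad/s.
Step 2 — Component impedances:
  R1: Z = R = 50 Ω
  L: Z = jωL = j·9.362e+04·0.000937 = 0 + j87.72 Ω
  C: Z = 1/(jωC) = -j/(ω·C) = 0 - j67.18 Ω
Step 3 — Parallel branch: L || C = 1/(1/L + 1/C) = 0 - j286.9 Ω.
Step 4 — Series with R1: Z_total = R1 + (L || C) = 50 - j286.9 Ω = 291.2∠-80.1° Ω.
Step 5 — Power factor: PF = cos(φ) = Re(Z)/|Z| = 50/291.2 = 0.1717.
Step 6 — Type: Im(Z) = -286.9 ⇒ leading (phase φ = -80.1°).

PF = 0.1717 (leading, φ = -80.1°)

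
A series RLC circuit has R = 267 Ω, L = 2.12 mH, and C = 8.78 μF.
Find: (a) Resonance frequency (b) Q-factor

Step 1 — Resonance condition Im(Z)=0 gives ω₀ = 1/√(LC).
Step 2 — ω₀ = 1/√(0.00212·8.78e-06) = 7330 rad/s.
Step 3 — f₀ = ω₀/(2π) = 1167 Hz.
Step 4 — Series Q: Q = ω₀L/R = 7330·0.00212/267 = 0.0582.

(a) f₀ = 1167 Hz  (b) Q = 0.0582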